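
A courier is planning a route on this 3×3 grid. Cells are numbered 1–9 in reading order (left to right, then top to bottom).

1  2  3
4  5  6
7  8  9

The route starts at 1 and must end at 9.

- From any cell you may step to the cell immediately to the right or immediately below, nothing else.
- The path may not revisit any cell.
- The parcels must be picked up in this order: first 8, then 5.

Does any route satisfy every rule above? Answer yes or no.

no

5 lies above 8, so going from 8 to 5 would need an upward move — but moves only go right/down, so 8 cannot be visited before 5.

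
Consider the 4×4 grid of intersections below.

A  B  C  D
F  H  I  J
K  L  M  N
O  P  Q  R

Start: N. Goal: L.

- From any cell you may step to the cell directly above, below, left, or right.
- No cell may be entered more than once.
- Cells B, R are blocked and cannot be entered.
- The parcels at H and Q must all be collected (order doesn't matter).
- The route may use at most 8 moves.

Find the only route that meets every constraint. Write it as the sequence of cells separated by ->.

N -> M -> Q -> P -> O -> K -> F -> H -> L

Any route must reach H and Q and still end at L within 8 moves, so the order of the required stops is forced.
Route from N: left 1 to M, down 1 to Q, left 2 to O, up 2 to F, right 1 to H, down 1 to L — 8 moves in all.
Check: all required cells visited; 8 ≤ 8 moves.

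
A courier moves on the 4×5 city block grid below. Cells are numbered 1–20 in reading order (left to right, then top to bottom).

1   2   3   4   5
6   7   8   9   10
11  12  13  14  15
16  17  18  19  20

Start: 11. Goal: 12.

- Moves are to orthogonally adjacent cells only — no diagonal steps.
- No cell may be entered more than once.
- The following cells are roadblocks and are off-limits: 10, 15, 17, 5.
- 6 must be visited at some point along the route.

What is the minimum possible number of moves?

3

Any route passes through 6 somewhere between 11 and 12. Summing Manhattan distances along the two legs (11 → 6 → 12) gives a lower bound of 1 + 2 = 3 moves.
A route of 3 moves achieves this: 11 → 6 → 7 → 12.
Since 3 matches the lower bound, it is optimal.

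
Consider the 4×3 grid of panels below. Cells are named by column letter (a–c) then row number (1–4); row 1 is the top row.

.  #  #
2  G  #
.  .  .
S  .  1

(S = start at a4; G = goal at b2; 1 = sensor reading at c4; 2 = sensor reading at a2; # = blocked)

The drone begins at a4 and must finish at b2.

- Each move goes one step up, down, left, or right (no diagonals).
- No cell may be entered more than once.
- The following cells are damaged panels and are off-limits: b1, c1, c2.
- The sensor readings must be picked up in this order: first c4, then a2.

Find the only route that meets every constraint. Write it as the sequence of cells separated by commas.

The waypoints must appear in the order c4, a2, with no cell reused.
Route from a4: right 2 to c4, up 1 to c3, left 2 to a3, up 1 to a2, right 1 to b2 — 7 moves in all.
Check: order respected (1 at step 2, 2 at step 6).

a4, b4, c4, c3, b3, a3, a2, b2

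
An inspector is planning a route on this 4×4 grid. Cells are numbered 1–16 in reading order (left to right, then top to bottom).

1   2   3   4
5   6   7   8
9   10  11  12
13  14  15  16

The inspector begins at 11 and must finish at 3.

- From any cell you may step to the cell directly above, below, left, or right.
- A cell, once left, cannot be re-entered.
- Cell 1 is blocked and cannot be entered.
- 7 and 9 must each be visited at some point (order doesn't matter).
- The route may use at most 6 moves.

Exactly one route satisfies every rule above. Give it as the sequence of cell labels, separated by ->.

Any route must reach 7 and 9 and still end at 3 within 6 moves, so the order of the required stops is forced.
Route from 11: 2× left (reaching 9), up to 5, 2× right (reaching 7), up to 3 — 6 moves in all.
Check: all required cells visited; 6 ≤ 6 moves.

11 -> 10 -> 9 -> 5 -> 6 -> 7 -> 3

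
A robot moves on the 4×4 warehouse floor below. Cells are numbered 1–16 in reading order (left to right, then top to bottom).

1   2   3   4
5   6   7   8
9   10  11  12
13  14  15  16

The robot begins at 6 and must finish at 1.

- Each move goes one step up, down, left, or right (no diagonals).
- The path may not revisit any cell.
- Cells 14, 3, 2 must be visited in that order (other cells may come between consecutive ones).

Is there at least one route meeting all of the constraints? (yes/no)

One route that works: 6 → 10 → 14 → 15 → 11 → 7 → 3 → 2 → 1.

yes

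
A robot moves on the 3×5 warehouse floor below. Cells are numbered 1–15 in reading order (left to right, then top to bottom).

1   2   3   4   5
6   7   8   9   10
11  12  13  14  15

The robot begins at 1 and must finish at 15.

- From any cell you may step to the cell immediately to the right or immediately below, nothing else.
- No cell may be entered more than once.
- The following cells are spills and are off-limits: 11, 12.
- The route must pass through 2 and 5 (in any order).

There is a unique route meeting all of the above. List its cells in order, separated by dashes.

Moves only go right or down, so the column and row indices never decrease.
Route from 1: 4× right (reaching 5), 2× down (reaching 15) — 6 moves in all.
Check: all required cells visited.

1 - 2 - 3 - 4 - 5 - 10 - 15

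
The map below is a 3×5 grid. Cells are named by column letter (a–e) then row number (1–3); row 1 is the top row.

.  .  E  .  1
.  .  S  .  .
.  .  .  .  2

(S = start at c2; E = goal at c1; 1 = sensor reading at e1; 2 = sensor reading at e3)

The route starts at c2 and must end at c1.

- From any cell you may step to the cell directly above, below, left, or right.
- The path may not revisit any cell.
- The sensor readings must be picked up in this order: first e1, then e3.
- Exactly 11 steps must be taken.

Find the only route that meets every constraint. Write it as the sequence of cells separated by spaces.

The waypoints must appear in the order e1, e3, with no cell reused.
Route from c2: right 1 to d2, up 1 to d1, right 1 to e1, down 2 to e3, left 3 to b3, up 2 to b1, right 1 to c1 — 11 moves in all.
Check: order respected (1 at step 3, 2 at step 5); 11 moves as required.

c2 d2 d1 e1 e2 e3 d3 c3 b3 b2 b1 c1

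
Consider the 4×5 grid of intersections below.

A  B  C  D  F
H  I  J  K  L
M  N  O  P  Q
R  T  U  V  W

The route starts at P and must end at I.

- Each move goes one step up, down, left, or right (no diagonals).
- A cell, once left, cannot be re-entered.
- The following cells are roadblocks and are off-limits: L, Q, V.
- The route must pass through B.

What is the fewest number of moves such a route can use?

Any route passes through B somewhere between P and I. Summing Manhattan distances along the two legs (P → B → I) gives a lower bound of 4 + 1 = 5 moves.
A route of 5 moves achieves this: P → K → D → C → B → I.
Since 5 matches the lower bound, it is optimal.

5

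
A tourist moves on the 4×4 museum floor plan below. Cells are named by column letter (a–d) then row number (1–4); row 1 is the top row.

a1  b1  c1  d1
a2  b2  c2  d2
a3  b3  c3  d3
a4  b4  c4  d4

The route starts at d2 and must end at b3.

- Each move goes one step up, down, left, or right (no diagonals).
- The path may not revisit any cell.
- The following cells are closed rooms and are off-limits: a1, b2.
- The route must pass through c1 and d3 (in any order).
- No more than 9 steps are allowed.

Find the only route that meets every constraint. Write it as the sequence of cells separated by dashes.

d2 - d1 - c1 - c2 - c3 - d3 - d4 - c4 - b4 - b3

The budget equals the shortest possible length, so every move has to be on a shortest route through the required cells.
Route from d2: up to d1, left to c1, 2× down (reaching c3), right to d3, down to d4, 2× left (reaching b4), up to b3 — 9 moves in all.
Check: all required cells visited; 9 ≤ 9 moves.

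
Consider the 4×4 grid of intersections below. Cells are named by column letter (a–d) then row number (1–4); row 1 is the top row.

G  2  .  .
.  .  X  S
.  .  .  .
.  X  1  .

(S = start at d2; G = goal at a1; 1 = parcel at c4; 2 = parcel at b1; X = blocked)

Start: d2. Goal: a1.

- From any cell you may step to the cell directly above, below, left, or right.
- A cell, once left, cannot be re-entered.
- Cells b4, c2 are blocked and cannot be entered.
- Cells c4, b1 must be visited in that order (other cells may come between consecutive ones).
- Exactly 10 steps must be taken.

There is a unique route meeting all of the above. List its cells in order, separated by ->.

The waypoints must appear in the order c4, b1, with no cell reused.
Route from d2: 2× down (reaching d4), left to c4, up to c3, 2× left (reaching a3), up to a2, right to b2, up to b1, left to a1 — 10 moves in all.
Check: order respected (1 at step 3, 2 at step 9); 10 moves as required.

d2 -> d3 -> d4 -> c4 -> c3 -> b3 -> a3 -> a2 -> b2 -> b1 -> a1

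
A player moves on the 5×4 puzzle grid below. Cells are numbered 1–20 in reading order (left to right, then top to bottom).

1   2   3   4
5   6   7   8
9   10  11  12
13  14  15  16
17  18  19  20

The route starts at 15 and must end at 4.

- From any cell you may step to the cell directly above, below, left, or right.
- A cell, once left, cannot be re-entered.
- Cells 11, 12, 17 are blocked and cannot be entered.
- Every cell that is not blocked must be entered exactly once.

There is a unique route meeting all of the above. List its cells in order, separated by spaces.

15 16 20 19 18 14 13 9 10 6 5 1 2 3 7 8 4

Need to visit all 17 open cells exactly once, starting at 15 and ending at 4.
Cell 13 has only two open neighbours (9 and 14), so the path must pass straight through it: one of those is the cell it's entered from and the other is where it exits.
Route from 15: right to 16, down to 20, 2× left (reaching 18), up to 14, left to 13, up to 9, right to 10, up to 6, left to 5, up to 1, 2× right (reaching 3), down to 7, right to 8, up to 4 — 16 moves in all.
Check: all 17 open cells covered.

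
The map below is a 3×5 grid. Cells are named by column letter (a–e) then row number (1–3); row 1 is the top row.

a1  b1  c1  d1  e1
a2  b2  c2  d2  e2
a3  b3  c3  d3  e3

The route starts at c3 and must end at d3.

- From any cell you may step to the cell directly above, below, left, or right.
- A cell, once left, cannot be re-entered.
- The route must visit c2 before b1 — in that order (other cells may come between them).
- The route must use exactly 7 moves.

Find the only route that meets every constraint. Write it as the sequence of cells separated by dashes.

The waypoints must appear in the order c2, b1, with no cell reused.
Route from c3: up 1 to c2, left 1 to b2, up 1 to b1, right 2 to d1, down 2 to d3 — 7 moves in all.
Check: order respected (c2 at step 1, b1 at step 3); 7 moves as required.

c3 - c2 - b2 - b1 - c1 - d1 - d2 - d3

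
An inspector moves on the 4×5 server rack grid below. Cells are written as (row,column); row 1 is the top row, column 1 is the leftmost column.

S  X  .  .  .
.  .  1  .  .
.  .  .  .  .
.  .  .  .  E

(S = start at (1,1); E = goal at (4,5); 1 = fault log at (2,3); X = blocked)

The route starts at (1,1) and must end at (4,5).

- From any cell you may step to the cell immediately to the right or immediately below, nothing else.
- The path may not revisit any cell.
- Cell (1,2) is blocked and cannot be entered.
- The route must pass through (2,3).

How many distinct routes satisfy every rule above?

6

A right/down-only route from (1,1) to (4,5) makes exactly 3 down-moves and 4 right-moves in some order.
With no other constraints that would be C(7,3) = 35 routes.
Split at (2,3) and multiply the segment counts (each segment already excludes blocked cells): (1,1)→(2,3): 1; (2,3)→(4,5): 6; product = 6.
That gives 6 routes.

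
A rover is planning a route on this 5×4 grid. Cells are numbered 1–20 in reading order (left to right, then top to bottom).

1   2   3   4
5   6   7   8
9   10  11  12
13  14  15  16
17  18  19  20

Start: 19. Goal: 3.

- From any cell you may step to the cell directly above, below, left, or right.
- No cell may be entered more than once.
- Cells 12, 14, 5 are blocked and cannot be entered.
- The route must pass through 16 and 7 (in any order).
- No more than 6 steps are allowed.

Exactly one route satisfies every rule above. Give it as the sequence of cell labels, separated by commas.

The 6-move cap with required stops at 16, 7 leaves no slack for detours.
Route from 19: right to 20, up to 16, left to 15, 3× up (reaching 3) — 6 moves in all.
Check: all required cells visited; 6 ≤ 6 moves.

19, 20, 16, 15, 11, 7, 3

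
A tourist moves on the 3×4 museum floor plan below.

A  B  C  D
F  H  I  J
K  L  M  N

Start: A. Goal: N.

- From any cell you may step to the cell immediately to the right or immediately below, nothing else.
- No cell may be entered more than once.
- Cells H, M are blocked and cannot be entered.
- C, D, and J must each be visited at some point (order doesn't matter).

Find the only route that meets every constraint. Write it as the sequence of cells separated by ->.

A -> B -> C -> D -> J -> N

Moves only go right or down, so the column and row indices never decrease.
Route from A: 3× right (reaching D), 2× down (reaching N) — 5 moves in all.
Check: all required cells visited.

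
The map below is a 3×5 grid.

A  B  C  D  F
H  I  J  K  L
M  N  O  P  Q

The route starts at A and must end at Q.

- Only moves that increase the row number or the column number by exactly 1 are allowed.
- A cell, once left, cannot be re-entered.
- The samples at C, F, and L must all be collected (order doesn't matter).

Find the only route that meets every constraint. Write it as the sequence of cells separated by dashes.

Moves only go right or down, so the column and row indices never decrease.
Route from A: right 4 to F, down 2 to Q — 6 moves in all.
Check: all required cells visited.

A - B - C - D - F - L - Q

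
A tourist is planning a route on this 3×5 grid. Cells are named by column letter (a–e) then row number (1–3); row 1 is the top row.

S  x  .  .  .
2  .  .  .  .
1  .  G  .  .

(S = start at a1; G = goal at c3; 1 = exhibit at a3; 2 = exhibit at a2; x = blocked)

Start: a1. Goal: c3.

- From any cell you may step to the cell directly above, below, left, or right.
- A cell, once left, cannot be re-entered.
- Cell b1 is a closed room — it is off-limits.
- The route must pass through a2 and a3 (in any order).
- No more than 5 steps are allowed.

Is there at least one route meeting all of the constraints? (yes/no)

yes

One route that works: a1 → a2 → a3 → b3 → c3.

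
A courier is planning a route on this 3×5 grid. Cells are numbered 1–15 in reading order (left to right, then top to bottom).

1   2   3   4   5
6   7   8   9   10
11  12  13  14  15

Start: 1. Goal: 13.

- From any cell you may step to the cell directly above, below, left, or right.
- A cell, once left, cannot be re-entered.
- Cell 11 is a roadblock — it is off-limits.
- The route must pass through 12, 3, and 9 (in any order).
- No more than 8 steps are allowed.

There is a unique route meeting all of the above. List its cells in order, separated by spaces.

Any route must reach 12, 3, and 9 and still end at 13 within 8 moves, so the order of the required stops is forced.
Route from 1: right 3 to 4, down 1 to 9, left 2 to 7, down 1 to 12, right 1 to 13 — 8 moves in all.
Check: all required cells visited; 8 ≤ 8 moves.

1 2 3 4 9 8 7 12 13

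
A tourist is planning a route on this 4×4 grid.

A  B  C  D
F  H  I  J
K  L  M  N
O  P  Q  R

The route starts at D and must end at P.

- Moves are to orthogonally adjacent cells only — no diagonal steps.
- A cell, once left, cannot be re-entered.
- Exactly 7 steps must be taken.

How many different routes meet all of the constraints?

28

Need simple routes of exactly 7 moves from D to P (Manhattan distance 5, so 1 moves are spent on a detour and 1 undoing it).
Branch systematically from the start, pruning whenever the remaining move budget drops below the Manhattan distance to P or differs from it in parity. Grouping the completions by first move — via J: 10; via C: 18 — and summing: 10 + 18 = 28.
That gives 28 routes.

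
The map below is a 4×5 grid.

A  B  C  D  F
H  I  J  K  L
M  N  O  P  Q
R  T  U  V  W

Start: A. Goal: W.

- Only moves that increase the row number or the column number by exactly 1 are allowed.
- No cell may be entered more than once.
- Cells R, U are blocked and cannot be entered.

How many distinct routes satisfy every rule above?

25

A right/down-only route from A to W makes exactly 3 down-moves and 4 right-moves in some order.
With no other constraints that would be C(7,3) = 35 routes.
Subtract routes through each blocked cell (inclusion–exclusion for overlaps): − through R: 1 − through U: 10 + through R&U: 1 → 25.
That gives 25 routes.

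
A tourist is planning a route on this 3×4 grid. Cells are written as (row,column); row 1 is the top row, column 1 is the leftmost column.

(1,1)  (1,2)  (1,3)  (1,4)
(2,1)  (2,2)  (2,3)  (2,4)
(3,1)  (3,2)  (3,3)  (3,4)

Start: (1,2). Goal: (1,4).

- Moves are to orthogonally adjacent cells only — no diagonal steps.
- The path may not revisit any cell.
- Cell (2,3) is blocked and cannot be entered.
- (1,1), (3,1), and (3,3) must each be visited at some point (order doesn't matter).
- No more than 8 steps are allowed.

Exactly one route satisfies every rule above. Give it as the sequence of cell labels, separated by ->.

(1,2) -> (1,1) -> (2,1) -> (3,1) -> (3,2) -> (3,3) -> (3,4) -> (2,4) -> (1,4)

The 8-move cap with required stops at (1,1), (3,1), (3,3) leaves no slack for detours.
Route from (1,2): left 1 to (1,1), down 2 to (3,1), right 3 to (3,4), up 2 to (1,4) — 8 moves in all.
Check: all required cells visited; 8 ≤ 8 moves.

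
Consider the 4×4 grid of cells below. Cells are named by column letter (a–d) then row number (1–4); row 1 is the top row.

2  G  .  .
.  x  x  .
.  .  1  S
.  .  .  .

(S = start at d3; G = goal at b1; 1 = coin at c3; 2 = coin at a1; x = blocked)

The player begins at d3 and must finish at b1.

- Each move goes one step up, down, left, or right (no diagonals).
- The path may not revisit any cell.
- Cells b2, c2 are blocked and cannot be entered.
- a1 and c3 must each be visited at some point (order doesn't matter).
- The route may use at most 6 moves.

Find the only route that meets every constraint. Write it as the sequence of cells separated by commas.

Any route must reach a1 and c3 and still end at b1 within 6 moves, so the order of the required stops is forced.
Route from d3: left 3 to a3, up 2 to a1, right 1 to b1 — 6 moves in all.
Check: all required cells visited; 6 ≤ 6 moves.

d3, c3, b3, a3, a2, a1, b1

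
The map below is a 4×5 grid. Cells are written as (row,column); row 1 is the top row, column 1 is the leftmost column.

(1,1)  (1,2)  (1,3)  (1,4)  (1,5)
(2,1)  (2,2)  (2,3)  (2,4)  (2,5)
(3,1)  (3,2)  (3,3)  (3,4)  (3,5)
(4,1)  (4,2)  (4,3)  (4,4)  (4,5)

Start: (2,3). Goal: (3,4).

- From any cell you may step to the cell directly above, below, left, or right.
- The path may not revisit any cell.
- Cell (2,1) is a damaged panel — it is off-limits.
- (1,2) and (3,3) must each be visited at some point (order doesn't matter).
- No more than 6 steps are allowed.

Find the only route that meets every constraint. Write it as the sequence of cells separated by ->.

(2,3) -> (1,3) -> (1,2) -> (2,2) -> (3,2) -> (3,3) -> (3,4)

The budget equals the shortest possible length, so every move has to be on a shortest route through the required cells.
Route from (2,3): up 1 to (1,3), left 1 to (1,2), down 2 to (3,2), right 2 to (3,4) — 6 moves in all.
Check: all required cells visited; 6 ≤ 6 moves.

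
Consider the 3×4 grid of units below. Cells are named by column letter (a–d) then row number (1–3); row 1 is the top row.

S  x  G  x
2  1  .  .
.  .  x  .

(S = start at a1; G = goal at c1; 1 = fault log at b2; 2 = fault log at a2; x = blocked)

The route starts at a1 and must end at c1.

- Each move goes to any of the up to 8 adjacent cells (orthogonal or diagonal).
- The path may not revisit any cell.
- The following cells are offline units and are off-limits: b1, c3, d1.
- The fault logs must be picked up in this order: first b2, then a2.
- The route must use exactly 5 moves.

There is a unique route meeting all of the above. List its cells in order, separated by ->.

The waypoints must appear in the order b2, a2, with no cell reused.
Route from a1: down-right to b2, left to a2, down-right to b3, up-right to c2, up to c1 — 5 moves in all.
Check: order respected (1 at step 1, 2 at step 2); 5 moves as required.

a1 -> b2 -> a2 -> b3 -> c2 -> c1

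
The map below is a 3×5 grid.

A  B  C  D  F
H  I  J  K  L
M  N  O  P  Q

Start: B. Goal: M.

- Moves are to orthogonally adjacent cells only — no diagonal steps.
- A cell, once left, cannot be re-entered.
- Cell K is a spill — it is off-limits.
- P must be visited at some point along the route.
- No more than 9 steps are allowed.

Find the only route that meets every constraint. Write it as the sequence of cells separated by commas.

B, C, D, F, L, Q, P, O, N, M

The 9-move cap with required stops at P leaves no slack for detours.
Route from B: 3× right (reaching F), 2× down (reaching Q), 4× left (reaching M) — 9 moves in all.
Check: all required cells visited; 9 ≤ 9 moves.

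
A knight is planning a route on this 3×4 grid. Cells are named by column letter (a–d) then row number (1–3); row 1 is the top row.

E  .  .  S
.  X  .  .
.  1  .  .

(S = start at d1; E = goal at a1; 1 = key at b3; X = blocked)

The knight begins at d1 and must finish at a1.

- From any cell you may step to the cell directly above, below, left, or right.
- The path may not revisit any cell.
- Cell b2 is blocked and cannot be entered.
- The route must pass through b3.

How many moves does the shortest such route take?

7

Any route passes through b3 somewhere between d1 and a1. Summing Manhattan distances along the two legs (d1 → b3 → a1) gives a lower bound of 4 + 3 = 7 moves.
A route of 7 moves achieves this: d1 → d2 → d3 → c3 → b3 → a3 → a2 → a1.
Since 7 matches the lower bound, it is optimal.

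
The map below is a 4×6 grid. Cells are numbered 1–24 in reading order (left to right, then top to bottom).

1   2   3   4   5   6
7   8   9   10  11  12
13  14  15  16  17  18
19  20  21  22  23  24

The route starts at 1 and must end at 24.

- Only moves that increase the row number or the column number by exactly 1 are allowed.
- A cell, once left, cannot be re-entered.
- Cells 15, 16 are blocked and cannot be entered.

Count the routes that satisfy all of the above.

20

A right/down-only route from 1 to 24 makes exactly 3 down-moves and 5 right-moves in some order.
With no other constraints that would be C(8,3) = 56 routes.
Subtract routes through each blocked cell (inclusion–exclusion for overlaps): − through 15: 24 − through 16: 30 + through 15&16: 18 → 20.
That gives 20 routes.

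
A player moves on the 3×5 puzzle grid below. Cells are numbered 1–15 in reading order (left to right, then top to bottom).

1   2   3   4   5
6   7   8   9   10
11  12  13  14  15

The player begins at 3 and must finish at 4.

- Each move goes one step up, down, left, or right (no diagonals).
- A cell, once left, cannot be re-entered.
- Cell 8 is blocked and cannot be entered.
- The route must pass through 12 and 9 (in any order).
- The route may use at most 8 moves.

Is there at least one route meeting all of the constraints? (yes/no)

One route that works: 3 → 2 → 7 → 12 → 13 → 14 → 9 → 4.

yes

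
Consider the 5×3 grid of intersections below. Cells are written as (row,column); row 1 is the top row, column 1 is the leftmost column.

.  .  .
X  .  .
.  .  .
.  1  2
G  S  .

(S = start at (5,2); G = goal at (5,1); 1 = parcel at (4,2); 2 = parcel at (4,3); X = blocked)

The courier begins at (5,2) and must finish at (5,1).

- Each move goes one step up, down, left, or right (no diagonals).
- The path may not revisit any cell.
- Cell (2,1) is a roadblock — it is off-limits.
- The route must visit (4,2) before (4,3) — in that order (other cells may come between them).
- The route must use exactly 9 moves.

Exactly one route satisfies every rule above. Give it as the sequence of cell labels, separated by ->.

The waypoints must appear in the order (4,2), (4,3), with no cell reused.
Route from (5,2): up 1 to (4,2), right 1 to (4,3), up 2 to (2,3), left 1 to (2,2), down 1 to (3,2), left 1 to (3,1), down 2 to (5,1) — 9 moves in all.
Check: order respected (1 at step 1, 2 at step 2); 9 moves as required.

(5,2) -> (4,2) -> (4,3) -> (3,3) -> (2,3) -> (2,2) -> (3,2) -> (3,1) -> (4,1) -> (5,1)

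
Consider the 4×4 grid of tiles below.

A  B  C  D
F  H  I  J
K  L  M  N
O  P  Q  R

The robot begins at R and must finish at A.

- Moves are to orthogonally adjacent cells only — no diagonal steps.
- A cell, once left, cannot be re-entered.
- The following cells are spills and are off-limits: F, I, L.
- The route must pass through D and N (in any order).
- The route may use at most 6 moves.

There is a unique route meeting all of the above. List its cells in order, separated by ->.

R -> N -> J -> D -> C -> B -> A

The budget equals the shortest possible length, so every move has to be on a shortest route through the required cells.
Route from R: 3× up (reaching D), 3× left (reaching A) — 6 moves in all.
Check: all required cells visited; 6 ≤ 6 moves.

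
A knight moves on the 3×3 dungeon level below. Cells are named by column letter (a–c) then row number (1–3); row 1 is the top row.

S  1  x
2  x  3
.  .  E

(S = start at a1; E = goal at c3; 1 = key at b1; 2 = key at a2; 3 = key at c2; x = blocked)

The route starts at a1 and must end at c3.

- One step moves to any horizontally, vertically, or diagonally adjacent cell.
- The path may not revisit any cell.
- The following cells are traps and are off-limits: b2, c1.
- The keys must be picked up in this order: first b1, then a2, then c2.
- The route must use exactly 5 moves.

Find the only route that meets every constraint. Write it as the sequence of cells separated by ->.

a1 -> b1 -> a2 -> b3 -> c2 -> c3

The waypoints must appear in the order b1, a2, c2, with no cell reused.
Route from a1: right to b1, down-left to a2, down-right to b3, up-right to c2, down to c3 — 5 moves in all.
Check: order respected (1 at step 1, 2 at step 2, 3 at step 4); 5 moves as required.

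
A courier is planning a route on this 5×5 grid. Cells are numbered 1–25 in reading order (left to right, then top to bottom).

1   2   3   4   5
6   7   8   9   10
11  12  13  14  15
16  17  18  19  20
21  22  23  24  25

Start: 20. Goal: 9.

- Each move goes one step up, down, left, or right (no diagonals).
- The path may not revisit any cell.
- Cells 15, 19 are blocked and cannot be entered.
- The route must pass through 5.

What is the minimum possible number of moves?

11

Any route passes through 5 somewhere between 20 and 9. Summing Manhattan distances along the two legs (20 → 5 → 9) gives a lower bound of 3 + 2 = 5 moves.
That bound ignores the blocked cells. Measuring each leg by the fewest moves that actually steer around them (20→5: 9; 5→9: 2) raises the lower bound to 11.
A route of 11 moves exists: 20 → 25 → 24 → 23 → 18 → 13 → 8 → 3 → 4 → 5 → 10 → 9.
Since 11 matches that lower bound, it is optimal.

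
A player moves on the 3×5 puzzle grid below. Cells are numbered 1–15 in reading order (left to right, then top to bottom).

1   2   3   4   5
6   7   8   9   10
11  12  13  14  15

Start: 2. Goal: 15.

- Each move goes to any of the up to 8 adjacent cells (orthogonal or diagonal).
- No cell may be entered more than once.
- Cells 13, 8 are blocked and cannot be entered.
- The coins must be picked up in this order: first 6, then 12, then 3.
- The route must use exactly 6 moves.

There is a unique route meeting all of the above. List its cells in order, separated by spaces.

The waypoints must appear in the order 6, 12, 3, with no cell reused.
Route from 2: down-left to 6, down-right to 12, up to 7, up-right to 3, 2× down-right (reaching 15) — 6 moves in all.
Check: order respected (6 at step 1, 12 at step 2, 3 at step 4); 6 moves as required.

2 6 12 7 3 9 15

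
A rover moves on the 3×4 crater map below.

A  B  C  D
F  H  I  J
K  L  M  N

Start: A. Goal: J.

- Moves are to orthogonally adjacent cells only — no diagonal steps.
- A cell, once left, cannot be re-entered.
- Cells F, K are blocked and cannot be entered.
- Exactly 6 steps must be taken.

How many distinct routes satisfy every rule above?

Need simple routes of exactly 6 moves from A to J (Manhattan distance 4, so 1 moves are spent on a detour and 1 undoing it).
Enumerating: A B H L M I J | A B H L M N J | A B H I C D J | A B H I M N J | A B C I M N J.
That gives 5 routes.

5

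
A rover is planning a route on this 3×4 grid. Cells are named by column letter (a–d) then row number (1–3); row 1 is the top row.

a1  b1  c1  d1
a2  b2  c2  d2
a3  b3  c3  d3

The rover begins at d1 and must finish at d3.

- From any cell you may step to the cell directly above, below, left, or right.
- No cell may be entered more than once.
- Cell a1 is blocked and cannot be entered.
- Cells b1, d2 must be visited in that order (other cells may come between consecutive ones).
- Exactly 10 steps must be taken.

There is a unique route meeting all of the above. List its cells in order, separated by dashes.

d1 - c1 - b1 - b2 - a2 - a3 - b3 - c3 - c2 - d2 - d3

The waypoints must appear in the order b1, d2, with no cell reused.
Route from d1: 2× left (reaching b1), down to b2, left to a2, down to a3, 2× right (reaching c3), up to c2, right to d2, down to d3 — 10 moves in all.
Check: order respected (b1 at step 2, d2 at step 9); 10 moves as required.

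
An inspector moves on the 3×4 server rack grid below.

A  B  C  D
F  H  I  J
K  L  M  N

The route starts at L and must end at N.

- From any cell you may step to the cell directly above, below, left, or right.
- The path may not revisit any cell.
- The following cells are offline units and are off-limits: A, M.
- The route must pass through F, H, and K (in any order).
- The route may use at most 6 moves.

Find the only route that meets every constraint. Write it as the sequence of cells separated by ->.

The 6-move cap with required stops at F, H, K leaves no slack for detours.
Route from L: left to K, up to F, 3× right (reaching J), down to N — 6 moves in all.
Check: all required cells visited; 6 ≤ 6 moves.

L -> K -> F -> H -> I -> J -> N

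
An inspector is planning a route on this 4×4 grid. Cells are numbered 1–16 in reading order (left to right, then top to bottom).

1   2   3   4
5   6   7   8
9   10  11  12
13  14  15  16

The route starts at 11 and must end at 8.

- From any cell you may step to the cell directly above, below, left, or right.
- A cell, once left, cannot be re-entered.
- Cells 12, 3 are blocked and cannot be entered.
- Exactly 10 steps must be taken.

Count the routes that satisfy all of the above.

Need simple routes of exactly 10 moves from 11 to 8 (Manhattan distance 2, so 4 moves are spent on a detour and 4 undoing it).
Enumerating: 11 15 14 10 9 5 1 2 6 7 8 | 11 15 14 13 9 5 1 2 6 7 8 | 11 10 14 13 9 5 1 2 6 7 8.
That gives 3 routes.

3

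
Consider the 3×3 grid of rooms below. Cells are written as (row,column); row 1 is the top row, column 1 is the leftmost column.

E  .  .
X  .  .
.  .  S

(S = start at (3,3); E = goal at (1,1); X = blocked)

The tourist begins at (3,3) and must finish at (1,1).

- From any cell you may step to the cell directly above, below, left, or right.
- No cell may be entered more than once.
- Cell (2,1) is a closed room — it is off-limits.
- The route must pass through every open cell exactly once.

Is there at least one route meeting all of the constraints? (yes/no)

Cell (3,1) has only one open neighbour but is neither the start nor the goal, so a Hamiltonian route would have to both enter and leave it through the same neighbour — impossible without revisiting.

no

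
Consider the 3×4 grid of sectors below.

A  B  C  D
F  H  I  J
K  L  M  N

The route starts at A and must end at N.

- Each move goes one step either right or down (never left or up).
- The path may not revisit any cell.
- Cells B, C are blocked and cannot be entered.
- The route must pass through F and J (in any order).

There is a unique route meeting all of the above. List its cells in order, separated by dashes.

A - F - H - I - J - N

Moves only go right or down, so the column and row indices never decrease.
Route from A: down 1 to F, right 3 to J, down 1 to N — 5 moves in all.
Check: all required cells visited.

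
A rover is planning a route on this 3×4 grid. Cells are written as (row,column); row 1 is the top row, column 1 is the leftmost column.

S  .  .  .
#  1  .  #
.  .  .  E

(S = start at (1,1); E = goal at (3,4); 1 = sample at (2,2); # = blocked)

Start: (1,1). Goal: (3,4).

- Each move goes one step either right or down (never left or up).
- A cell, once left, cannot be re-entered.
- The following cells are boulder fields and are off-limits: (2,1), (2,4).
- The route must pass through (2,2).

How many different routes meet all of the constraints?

2

A right/down-only route from (1,1) to (3,4) makes exactly 2 down-moves and 3 right-moves in some order.
With no other constraints that would be C(5,2) = 10 routes.
Split at (2,2) and multiply the segment counts (each segment already excludes blocked cells): (1,1)→(2,2): 1; (2,2)→(3,4): 2; product = 2.
That gives 2 routes.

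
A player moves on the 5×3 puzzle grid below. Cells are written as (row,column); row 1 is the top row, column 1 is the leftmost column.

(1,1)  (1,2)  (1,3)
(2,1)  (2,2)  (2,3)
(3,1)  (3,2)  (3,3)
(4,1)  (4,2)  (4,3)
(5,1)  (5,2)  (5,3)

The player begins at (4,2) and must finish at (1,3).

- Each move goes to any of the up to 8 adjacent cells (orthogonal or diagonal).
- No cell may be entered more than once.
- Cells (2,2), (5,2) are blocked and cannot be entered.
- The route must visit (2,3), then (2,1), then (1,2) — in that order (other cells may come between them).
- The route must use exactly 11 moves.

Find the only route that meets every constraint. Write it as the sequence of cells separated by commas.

The waypoints must appear in the order (2,3), (2,1), (1,2), with no cell reused.
Route from (4,2): down-right to (5,3), 3× up (reaching (2,3)), 2× down-left (reaching (4,1)), 3× up (reaching (1,1)), 2× right (reaching (1,3)) — 11 moves in all.
Check: order respected ((2,3) at step 4, (2,1) at step 8, (1,2) at step 10); 11 moves as required.

(4,2), (5,3), (4,3), (3,3), (2,3), (3,2), (4,1), (3,1), (2,1), (1,1), (1,2), (1,3)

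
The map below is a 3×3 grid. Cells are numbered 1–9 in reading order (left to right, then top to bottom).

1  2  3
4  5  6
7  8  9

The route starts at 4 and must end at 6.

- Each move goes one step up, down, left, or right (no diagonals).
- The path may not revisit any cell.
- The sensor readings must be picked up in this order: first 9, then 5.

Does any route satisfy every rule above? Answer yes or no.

Ignoring the required order, 2 revisit-free routes from 4 to 6 pass through all of 9 and 5; the waypoint orders that occur are 5 → 9 (2) — never 9 → 5.

no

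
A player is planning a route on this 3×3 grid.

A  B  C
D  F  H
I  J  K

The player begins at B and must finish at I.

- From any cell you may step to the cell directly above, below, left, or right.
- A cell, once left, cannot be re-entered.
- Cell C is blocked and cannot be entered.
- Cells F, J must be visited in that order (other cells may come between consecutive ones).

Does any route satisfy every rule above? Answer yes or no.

One route that works: B → F → J → I.

yes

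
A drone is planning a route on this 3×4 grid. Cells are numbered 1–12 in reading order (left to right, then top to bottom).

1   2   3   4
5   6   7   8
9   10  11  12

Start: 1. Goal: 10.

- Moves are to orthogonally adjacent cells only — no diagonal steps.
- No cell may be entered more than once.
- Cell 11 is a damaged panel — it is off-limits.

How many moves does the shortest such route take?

3

The Manhattan distance from 1 to 10 is |1−3| + |1−2| = 3, so at least 3 moves are needed.
A route of 3 moves achieves this: 1 → 5 → 9 → 10.
Since 3 matches the lower bound, it is optimal.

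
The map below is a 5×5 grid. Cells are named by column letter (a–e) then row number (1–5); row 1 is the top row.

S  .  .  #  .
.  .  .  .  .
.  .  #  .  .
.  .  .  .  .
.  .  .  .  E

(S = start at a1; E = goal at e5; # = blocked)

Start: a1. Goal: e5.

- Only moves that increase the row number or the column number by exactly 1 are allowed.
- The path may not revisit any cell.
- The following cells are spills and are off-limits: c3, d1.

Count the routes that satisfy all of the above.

29

A right/down-only route from a1 to e5 makes exactly 4 down-moves and 4 right-moves in some order.
With no other constraints that would be C(8,4) = 70 routes.
Subtract routes through each blocked cell (inclusion–exclusion for overlaps): − through d1: 5 − through c3: 36 → 29.
That gives 29 routes.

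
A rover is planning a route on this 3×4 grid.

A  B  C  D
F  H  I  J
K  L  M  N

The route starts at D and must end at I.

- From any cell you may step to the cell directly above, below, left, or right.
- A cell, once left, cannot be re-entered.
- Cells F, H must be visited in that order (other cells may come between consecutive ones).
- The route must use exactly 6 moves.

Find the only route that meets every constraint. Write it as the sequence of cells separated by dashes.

The waypoints must appear in the order F, H, with no cell reused.
Route from D: left 3 to A, down 1 to F, right 2 to I — 6 moves in all.
Check: order respected (F at step 4, H at step 5); 6 moves as required.

D - C - B - A - F - H - I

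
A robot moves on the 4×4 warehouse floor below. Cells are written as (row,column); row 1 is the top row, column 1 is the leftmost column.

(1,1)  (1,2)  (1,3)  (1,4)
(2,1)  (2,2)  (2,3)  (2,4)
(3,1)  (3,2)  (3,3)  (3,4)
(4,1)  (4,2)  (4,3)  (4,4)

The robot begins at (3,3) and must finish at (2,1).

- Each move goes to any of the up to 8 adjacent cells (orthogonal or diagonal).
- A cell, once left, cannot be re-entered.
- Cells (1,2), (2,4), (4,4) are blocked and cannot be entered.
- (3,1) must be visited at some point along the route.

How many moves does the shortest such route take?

3

Any route passes through (3,1) somewhere between (3,3) and (2,1). Summing Chebyshev distances along the two legs ((3,3) → (3,1) → (2,1)) gives a lower bound of 2 + 1 = 3 moves.
A route of 3 moves achieves this: (3,3) → (2,2) → (3,1) → (2,1).
Since 3 matches the lower bound, it is optimal.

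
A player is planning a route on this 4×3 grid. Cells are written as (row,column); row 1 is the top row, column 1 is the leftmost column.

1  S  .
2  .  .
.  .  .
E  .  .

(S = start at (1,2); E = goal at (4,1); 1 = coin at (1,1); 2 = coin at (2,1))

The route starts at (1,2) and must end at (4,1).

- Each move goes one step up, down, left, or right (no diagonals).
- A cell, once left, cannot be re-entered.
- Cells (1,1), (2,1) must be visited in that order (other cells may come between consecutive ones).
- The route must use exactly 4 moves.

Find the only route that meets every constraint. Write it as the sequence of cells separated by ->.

The waypoints must appear in the order (1,1), (2,1), with no cell reused.
Route from (1,2): left to (1,1), 3× down (reaching (4,1)) — 4 moves in all.
Check: order respected (1 at step 1, 2 at step 2); 4 moves as required.

(1,2) -> (1,1) -> (2,1) -> (3,1) -> (4,1)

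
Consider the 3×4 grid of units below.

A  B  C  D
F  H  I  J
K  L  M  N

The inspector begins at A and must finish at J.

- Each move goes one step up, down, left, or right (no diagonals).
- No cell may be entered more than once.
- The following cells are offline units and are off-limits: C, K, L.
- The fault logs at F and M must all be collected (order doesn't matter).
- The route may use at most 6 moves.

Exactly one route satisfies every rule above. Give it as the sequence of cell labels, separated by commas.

A, F, H, I, M, N, J

The budget equals the shortest possible length, so every move has to be on a shortest route through the required cells.
Route from A: down 1 to F, right 2 to I, down 1 to M, right 1 to N, up 1 to J — 6 moves in all.
Check: all required cells visited; 6 ≤ 6 moves.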